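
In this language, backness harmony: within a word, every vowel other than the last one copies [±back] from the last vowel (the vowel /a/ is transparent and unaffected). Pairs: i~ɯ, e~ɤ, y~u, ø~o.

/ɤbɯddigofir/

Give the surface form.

[ebiddigøfir]

/ɤ/ harmonizes with /i/ ([-back]) → [e]
/ɯ/ harmonizes with /i/ ([-back]) → [i]
/o/ harmonizes with /i/ ([-back]) → [ø]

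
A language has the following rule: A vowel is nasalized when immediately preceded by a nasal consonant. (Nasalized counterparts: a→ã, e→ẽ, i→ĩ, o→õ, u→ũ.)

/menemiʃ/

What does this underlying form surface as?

/e/ after nasal /m/ → [ẽ]
/e/ after nasal /n/ → [ẽ]
/i/ after nasal /m/ → [ĩ]

[mẽnẽmĩʃ]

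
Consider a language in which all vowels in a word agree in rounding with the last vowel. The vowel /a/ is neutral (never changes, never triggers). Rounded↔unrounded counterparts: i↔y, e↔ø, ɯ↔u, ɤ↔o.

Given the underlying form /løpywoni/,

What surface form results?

/ø/ harmonizes with /i/ ([-round]) → [e]
/y/ harmonizes with /i/ ([-round]) → [i]
/o/ harmonizes with /i/ ([-round]) → [ɤ]

[lepiwɤni]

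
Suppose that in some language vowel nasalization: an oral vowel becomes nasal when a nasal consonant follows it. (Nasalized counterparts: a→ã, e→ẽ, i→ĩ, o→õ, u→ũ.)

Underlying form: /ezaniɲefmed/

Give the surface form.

/a/ before nasal /n/ → [ã]
/i/ before nasal /ɲ/ → [ĩ]

[ezãnĩɲefmed]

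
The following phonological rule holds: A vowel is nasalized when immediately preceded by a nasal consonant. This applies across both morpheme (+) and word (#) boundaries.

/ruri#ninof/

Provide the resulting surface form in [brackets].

[ruri#nĩnõf]

/i/ after nasal /n/ → [ĩ]
/o/ after nasal /n/ → [õ]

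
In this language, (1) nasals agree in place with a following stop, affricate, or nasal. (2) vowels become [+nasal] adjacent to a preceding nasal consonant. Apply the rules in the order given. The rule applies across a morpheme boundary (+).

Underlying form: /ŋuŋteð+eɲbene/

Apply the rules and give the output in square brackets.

[ŋũnteð+embenẽ]

Rule 1: /ŋ/ before /t/ (alveolar) → [n]
Rule 1: /ɲ/ before /b/ (labial) → [m]
After rule 1: ŋunteð+embene
Rule 2: /u/ after nasal /ŋ/ → [ũ]
Rule 2: /e/ after nasal /n/ → [ẽ]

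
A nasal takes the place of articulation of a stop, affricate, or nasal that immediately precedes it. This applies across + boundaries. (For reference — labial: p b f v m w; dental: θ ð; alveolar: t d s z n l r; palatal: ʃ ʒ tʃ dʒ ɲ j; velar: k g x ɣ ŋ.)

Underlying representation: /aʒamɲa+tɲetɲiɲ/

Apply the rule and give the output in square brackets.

[aʒamma+tnetniɲ]

/ɲ/ after /m/ (labial) → [m]
/ɲ/ after /t/ (alveolar) → [n]
/ɲ/ after /t/ (alveolar) → [n]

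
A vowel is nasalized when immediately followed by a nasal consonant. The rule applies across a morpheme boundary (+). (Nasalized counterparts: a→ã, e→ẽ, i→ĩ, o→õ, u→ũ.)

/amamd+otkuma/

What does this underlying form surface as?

/a/ before nasal /m/ → [ã]
/a/ before nasal /m/ → [ã]
/u/ before nasal /m/ → [ũ]

[ãmãmd+otkũma]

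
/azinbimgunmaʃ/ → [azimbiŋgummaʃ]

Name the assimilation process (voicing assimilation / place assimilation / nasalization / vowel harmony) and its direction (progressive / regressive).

/n/→[m] /m/→[ŋ] /n/→[m].
Each target copies a feature from the following segment, so the direction is regressive.

place assimilation, regressive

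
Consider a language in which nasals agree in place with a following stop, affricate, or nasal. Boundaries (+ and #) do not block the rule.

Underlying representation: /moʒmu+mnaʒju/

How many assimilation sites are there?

1

/m/ before /n/ (alveolar) → [n]
1 segment changes.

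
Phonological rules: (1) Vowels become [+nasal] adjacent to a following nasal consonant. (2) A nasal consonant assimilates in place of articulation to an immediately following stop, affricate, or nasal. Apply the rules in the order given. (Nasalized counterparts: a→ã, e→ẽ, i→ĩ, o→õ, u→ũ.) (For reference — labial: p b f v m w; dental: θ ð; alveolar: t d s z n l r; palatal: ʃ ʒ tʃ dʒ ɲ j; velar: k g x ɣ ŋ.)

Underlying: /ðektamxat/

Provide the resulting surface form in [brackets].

Rule 1: /a/ before nasal /m/ → [ã]
After rule 1: ðektãmxat
Rule 2: no segment meets the rule's conditions; no change.

[ðektãmxat]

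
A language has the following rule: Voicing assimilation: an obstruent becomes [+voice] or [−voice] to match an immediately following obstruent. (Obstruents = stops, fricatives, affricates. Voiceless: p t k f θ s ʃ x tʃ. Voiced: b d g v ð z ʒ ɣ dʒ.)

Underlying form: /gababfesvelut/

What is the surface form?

[gabapfezvelut]

/b/ before /f/ (voiceless) → [p]
/s/ before /v/ (voiced) → [z]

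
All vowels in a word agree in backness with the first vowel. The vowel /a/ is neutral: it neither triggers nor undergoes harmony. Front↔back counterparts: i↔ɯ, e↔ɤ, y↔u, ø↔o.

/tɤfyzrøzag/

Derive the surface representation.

/y/ harmonizes with /ɤ/ ([+back]) → [u]
/ø/ harmonizes with /ɤ/ ([+back]) → [o]

[tɤfuzrozag]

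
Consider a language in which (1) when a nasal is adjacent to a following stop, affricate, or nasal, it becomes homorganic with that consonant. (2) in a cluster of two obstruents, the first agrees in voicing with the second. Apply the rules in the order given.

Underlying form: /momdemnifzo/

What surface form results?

[mondennivzo]

Rule 1: /m/ before /d/ (alveolar) → [n]
Rule 1: /m/ before /n/ (alveolar) → [n]
After rule 1: mondennifzo
Rule 2: /f/ before /z/ (voiced) → [v]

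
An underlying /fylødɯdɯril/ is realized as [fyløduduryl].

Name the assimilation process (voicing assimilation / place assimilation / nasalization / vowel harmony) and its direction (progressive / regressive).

/ɯ/→[u] /ɯ/→[u] /i/→[y].
Vowels agree with the first vowel, so the harmony is progressive.

vowel harmony, progressive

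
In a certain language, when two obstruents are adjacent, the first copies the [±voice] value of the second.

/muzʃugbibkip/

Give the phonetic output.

[musʃugbipkip]

/z/ before /ʃ/ (voiceless) → [s]
/b/ before /k/ (voiceless) → [p]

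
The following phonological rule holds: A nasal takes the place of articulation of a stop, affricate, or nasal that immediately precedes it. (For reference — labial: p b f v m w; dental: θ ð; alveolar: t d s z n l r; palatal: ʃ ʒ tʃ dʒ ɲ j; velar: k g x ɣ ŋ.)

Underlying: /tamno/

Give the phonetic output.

/n/ after /m/ (labial) → [m]

[tammo]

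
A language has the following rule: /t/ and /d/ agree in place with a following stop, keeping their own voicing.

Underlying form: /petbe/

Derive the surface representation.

/t/ before /b/ (labial) → [p]

[pepbe]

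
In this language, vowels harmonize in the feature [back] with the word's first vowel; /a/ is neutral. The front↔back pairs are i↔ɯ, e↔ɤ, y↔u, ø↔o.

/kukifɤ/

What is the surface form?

/i/ harmonizes with /u/ ([+back]) → [ɯ]

[kukɯfɤ]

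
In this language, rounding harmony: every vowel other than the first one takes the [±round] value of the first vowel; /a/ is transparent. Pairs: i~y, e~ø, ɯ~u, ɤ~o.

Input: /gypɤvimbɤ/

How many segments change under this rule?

3

/ɤ/ harmonizes with /y/ ([+round]) → [o]
/i/ harmonizes with /y/ ([+round]) → [y]
/ɤ/ harmonizes with /y/ ([+round]) → [o]
3 segments change.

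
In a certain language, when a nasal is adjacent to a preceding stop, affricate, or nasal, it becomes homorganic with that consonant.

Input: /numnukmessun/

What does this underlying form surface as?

[nummukŋessun]

/n/ after /m/ (labial) → [m]
/m/ after /k/ (velar) → [ŋ]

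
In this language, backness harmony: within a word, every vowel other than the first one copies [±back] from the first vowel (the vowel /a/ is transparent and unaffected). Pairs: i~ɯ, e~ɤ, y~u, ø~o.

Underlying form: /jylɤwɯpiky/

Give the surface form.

/ɤ/ harmonizes with /y/ ([-back]) → [e]
/ɯ/ harmonizes with /y/ ([-back]) → [i]

[jylewipiky]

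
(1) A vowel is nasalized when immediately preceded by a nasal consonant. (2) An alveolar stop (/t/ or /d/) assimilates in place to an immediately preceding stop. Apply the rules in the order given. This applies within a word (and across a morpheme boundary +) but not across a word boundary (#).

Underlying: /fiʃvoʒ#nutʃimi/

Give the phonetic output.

Rule 1: /u/ after nasal /n/ → [ũ]
Rule 1: /i/ after nasal /m/ → [ĩ]
After rule 1: fiʃvoʒ#nũtʃimĩ
Rule 2: no segment meets the rule's conditions; no change.

[fiʃvoʒ#nũtʃimĩ]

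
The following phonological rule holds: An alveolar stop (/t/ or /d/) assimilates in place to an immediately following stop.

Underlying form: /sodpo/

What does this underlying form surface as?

/d/ before /p/ (labial) → [b]

[sobpo]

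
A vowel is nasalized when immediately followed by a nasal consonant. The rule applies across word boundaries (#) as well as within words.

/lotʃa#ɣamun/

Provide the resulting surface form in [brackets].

[lotʃa#ɣãmũn]

/a/ before nasal /m/ → [ã]
/u/ before nasal /n/ → [ũ]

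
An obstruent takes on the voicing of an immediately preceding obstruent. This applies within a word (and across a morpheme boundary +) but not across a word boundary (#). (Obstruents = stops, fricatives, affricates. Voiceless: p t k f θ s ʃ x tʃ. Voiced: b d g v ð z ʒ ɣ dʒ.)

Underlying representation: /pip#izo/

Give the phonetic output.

no segment meets the rule's conditions; no change.

[pip#izo]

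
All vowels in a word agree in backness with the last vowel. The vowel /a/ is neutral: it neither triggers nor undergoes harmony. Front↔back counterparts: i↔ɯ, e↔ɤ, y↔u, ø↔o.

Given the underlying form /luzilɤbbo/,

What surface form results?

/i/ harmonizes with /o/ ([+back]) → [ɯ]

[luzɯlɤbbo]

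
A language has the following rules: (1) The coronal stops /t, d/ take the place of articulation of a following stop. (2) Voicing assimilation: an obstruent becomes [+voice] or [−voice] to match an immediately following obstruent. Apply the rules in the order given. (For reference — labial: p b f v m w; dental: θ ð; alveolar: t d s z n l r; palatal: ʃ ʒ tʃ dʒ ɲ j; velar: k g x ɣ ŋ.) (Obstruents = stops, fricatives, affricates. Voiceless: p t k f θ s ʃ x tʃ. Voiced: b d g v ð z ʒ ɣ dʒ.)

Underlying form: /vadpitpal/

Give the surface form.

[vappippal]

Rule 1: /d/ before /p/ (labial) → [b]
Rule 1: /t/ before /p/ (labial) → [p]
After rule 1: vabpippal
Rule 2: /b/ before /p/ (voiceless) → [p]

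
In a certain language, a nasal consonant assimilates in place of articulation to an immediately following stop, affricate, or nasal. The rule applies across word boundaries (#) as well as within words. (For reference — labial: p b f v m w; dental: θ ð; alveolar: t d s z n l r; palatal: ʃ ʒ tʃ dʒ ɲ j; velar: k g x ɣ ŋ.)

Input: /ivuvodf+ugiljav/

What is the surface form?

[ivuvodf+ugiljav]

no segment meets the rule's conditions; no change.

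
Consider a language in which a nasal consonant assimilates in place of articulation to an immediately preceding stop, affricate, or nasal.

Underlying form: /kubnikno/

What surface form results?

/n/ after /b/ (labial) → [m]
/n/ after /k/ (velar) → [ŋ]

[kubmikŋo]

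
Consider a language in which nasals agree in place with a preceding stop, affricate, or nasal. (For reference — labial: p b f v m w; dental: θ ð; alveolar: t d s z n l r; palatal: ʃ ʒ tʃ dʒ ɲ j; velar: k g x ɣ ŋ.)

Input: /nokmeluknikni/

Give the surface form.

[nokŋelukŋikŋi]

/m/ after /k/ (velar) → [ŋ]
/n/ after /k/ (velar) → [ŋ]
/n/ after /k/ (velar) → [ŋ]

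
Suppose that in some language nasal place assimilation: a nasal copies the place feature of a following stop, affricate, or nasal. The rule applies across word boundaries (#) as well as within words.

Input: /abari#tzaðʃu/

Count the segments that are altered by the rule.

0

No segment meets the rule's conditions.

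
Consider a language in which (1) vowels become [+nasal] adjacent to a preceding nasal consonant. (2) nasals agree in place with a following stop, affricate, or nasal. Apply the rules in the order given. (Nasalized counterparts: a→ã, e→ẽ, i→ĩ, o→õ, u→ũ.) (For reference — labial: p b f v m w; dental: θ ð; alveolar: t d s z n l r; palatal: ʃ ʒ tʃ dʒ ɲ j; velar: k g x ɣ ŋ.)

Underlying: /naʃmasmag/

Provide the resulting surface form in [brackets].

Rule 1: /a/ after nasal /n/ → [ã]
Rule 1: /a/ after nasal /m/ → [ã]
Rule 1: /a/ after nasal /m/ → [ã]
After rule 1: nãʃmãsmãg
Rule 2: no segment meets the rule's conditions; no change.

[nãʃmãsmãg]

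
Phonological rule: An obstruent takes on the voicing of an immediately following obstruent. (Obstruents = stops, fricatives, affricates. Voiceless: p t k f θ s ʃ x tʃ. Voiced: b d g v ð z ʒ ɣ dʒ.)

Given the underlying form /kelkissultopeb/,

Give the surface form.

[kelkissultopeb]

no segment meets the rule's conditions; no change.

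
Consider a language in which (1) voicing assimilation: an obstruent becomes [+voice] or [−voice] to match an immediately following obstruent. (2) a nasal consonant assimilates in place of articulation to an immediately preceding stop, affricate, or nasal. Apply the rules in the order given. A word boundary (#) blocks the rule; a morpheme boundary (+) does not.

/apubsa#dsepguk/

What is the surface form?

[apupsa#tsebguk]

Rule 1: /b/ before /s/ (voiceless) → [p]
Rule 1: /d/ before /s/ (voiceless) → [t]
Rule 1: /p/ before /g/ (voiced) → [b]
After rule 1: apupsa#tsebguk
Rule 2: no segment meets the rule's conditions; no change.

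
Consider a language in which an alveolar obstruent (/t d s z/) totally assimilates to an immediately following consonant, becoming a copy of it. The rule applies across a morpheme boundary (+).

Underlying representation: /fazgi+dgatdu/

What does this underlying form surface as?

[faggi+ggaddu]

/z/ before /g/ → [g] (total assimilation)
/d/ before /g/ → [g] (total assimilation)
/t/ before /d/ → [d] (total assimilation)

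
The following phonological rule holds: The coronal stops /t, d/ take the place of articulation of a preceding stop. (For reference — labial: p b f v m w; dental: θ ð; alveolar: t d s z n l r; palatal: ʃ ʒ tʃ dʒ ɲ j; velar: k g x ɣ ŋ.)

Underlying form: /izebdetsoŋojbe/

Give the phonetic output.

[izebbetsoŋojbe]

/d/ after /b/ (labial) → [b]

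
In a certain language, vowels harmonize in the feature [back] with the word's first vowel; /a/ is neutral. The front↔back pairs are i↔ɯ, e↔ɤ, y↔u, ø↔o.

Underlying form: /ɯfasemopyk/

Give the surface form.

/e/ harmonizes with /ɯ/ ([+back]) → [ɤ]
/y/ harmonizes with /ɯ/ ([+back]) → [u]

[ɯfasɤmopuk]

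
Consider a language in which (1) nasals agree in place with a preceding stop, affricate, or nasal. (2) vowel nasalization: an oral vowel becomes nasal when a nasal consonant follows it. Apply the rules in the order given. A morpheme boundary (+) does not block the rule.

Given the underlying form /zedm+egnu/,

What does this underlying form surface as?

Rule 1: /m/ after /d/ (alveolar) → [n]
Rule 1: /n/ after /g/ (velar) → [ŋ]
After rule 1: zedn+egŋu
Rule 2: no segment meets the rule's conditions; no change.

[zedn+egŋu]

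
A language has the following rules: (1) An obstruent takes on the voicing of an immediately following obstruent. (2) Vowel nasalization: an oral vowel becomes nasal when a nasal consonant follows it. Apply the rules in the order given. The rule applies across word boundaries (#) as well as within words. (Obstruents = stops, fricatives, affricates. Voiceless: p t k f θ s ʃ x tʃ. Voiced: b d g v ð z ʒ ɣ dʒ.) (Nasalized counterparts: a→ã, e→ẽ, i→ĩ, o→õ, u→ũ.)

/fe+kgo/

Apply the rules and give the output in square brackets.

Rule 1: /k/ before /g/ (voiced) → [g]
After rule 1: fe+ggo
Rule 2: no segment meets the rule's conditions; no change.

[fe+ggo]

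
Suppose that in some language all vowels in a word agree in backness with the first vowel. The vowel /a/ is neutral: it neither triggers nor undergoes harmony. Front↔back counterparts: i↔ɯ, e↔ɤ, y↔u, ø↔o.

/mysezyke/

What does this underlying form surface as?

no segment meets the rule's conditions; no change.

[mysezyke]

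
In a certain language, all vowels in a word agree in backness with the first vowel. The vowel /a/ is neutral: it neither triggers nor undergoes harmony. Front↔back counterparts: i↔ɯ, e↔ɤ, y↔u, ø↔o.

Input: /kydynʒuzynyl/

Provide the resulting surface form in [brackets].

[kydynʒyzynyl]

/u/ harmonizes with /y/ ([-back]) → [y]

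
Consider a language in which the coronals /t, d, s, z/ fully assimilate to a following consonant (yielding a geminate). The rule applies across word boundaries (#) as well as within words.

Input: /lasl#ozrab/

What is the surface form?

[lall#orrab]

/s/ before /l/ → [l] (total assimilation)
/z/ before /r/ → [r] (total assimilation)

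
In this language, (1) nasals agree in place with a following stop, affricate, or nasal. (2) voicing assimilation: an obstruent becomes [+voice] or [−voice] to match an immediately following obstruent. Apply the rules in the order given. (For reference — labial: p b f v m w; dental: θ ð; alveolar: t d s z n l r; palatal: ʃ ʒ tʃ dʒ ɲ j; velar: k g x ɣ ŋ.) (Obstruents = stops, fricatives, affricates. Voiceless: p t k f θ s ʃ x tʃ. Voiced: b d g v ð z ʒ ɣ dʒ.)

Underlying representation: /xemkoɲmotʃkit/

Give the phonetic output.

[xeŋkommotʃkit]

Rule 1: /m/ before /k/ (velar) → [ŋ]
Rule 1: /ɲ/ before /m/ (labial) → [m]
After rule 1: xeŋkommotʃkit
Rule 2: no segment meets the rule's conditions; no change.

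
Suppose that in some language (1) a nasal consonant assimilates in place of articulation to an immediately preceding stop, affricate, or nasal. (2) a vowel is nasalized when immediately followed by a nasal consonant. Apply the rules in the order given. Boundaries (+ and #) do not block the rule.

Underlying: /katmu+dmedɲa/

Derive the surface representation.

[katnu+dnedna]

Rule 1: /m/ after /t/ (alveolar) → [n]
Rule 1: /m/ after /d/ (alveolar) → [n]
Rule 1: /ɲ/ after /d/ (alveolar) → [n]
After rule 1: katnu+dnedna
Rule 2: no segment meets the rule's conditions; no change.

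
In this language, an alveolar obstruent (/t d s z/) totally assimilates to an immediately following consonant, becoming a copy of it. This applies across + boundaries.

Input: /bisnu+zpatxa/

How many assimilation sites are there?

3

/s/ before /n/ → [n] (total assimilation)
/z/ before /p/ → [p] (total assimilation)
/t/ before /x/ → [x] (total assimilation)
3 segments change.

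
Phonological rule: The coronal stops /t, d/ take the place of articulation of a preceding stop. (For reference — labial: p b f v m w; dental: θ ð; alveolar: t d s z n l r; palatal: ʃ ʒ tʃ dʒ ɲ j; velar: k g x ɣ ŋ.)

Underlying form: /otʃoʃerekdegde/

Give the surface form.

/d/ after /k/ (velar) → [g]
/d/ after /g/ (velar) → [g]

[otʃoʃerekgegge]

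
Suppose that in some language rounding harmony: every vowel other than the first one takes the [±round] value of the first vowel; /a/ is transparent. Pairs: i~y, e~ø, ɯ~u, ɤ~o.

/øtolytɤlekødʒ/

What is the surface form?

/ɤ/ harmonizes with /ø/ ([+round]) → [o]
/e/ harmonizes with /ø/ ([+round]) → [ø]

[øtolytoløkødʒ]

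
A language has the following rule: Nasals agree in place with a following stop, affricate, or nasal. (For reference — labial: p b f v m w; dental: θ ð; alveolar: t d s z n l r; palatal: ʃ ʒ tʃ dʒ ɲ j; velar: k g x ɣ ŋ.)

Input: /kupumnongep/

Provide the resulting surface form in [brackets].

/m/ before /n/ (alveolar) → [n]
/n/ before /g/ (velar) → [ŋ]

[kupunnoŋgep]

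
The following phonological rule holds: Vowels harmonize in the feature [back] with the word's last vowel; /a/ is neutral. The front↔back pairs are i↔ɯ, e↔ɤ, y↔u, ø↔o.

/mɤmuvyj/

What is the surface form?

[memyvyj]

/ɤ/ harmonizes with /y/ ([-back]) → [e]
/u/ harmonizes with /y/ ([-back]) → [y]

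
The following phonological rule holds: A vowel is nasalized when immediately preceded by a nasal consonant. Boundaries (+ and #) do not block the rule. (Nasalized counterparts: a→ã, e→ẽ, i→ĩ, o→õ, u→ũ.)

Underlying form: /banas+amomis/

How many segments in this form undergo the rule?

/a/ after nasal /n/ → [ã]
/o/ after nasal /m/ → [õ]
/i/ after nasal /m/ → [ĩ]
3 segments change.

3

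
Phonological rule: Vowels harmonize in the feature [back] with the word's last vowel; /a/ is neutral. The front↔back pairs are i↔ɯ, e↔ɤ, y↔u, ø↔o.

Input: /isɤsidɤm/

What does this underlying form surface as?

[ɯsɤsɯdɤm]

/i/ harmonizes with /ɤ/ ([+back]) → [ɯ]
/i/ harmonizes with /ɤ/ ([+back]) → [ɯ]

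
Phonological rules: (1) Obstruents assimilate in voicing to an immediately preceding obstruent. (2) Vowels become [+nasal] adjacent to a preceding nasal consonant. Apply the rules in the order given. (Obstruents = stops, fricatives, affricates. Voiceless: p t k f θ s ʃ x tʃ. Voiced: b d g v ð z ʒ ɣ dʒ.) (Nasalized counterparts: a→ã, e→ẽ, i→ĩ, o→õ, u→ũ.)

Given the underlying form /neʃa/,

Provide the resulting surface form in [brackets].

[nẽʃa]

Rule 1: no segment meets the rule's conditions; no change.
After rule 1: neʃa
Rule 2: /e/ after nasal /n/ → [ẽ]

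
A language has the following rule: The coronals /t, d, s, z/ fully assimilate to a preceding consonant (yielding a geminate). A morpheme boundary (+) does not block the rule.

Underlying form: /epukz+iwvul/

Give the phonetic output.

[epukk+iwvul]

/z/ after /k/ → [k] (total assimilation)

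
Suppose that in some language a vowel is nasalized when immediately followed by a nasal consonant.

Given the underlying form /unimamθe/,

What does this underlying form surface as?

[ũnĩmãmθe]

/u/ before nasal /n/ → [ũ]
/i/ before nasal /m/ → [ĩ]
/a/ before nasal /m/ → [ã]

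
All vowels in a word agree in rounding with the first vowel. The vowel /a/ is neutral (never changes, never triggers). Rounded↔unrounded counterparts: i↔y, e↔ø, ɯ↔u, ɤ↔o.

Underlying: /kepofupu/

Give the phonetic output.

[kepɤfɯpɯ]

/o/ harmonizes with /e/ ([-round]) → [ɤ]
/u/ harmonizes with /e/ ([-round]) → [ɯ]
/u/ harmonizes with /e/ ([-round]) → [ɯ]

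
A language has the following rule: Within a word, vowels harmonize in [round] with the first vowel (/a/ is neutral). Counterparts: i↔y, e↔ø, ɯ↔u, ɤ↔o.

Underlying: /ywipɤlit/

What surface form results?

[ywypolyt]

/i/ harmonizes with /y/ ([+round]) → [y]
/ɤ/ harmonizes with /y/ ([+round]) → [o]
/i/ harmonizes with /y/ ([+round]) → [y]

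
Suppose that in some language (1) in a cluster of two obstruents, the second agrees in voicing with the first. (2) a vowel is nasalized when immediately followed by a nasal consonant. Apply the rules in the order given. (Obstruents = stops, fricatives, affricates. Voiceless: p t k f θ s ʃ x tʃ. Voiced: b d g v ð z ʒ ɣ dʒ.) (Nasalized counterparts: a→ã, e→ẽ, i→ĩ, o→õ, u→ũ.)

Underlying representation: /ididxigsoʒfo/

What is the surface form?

[ididɣigzoʒvo]

Rule 1: /x/ after /d/ (voiced) → [ɣ]
Rule 1: /s/ after /g/ (voiced) → [z]
Rule 1: /f/ after /ʒ/ (voiced) → [v]
After rule 1: ididɣigzoʒvo
Rule 2: no segment meets the rule's conditions; no change.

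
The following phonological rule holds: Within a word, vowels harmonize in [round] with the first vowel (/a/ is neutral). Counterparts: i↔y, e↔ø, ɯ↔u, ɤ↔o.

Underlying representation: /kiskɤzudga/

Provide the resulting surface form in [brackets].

/u/ harmonizes with /i/ ([-round]) → [ɯ]

[kiskɤzɯdga]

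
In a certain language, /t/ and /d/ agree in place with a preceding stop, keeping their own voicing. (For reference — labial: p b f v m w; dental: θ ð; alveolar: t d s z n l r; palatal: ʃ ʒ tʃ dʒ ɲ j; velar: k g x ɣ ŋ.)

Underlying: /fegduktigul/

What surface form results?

[feggukkigul]

/d/ after /g/ (velar) → [g]
/t/ after /k/ (velar) → [k]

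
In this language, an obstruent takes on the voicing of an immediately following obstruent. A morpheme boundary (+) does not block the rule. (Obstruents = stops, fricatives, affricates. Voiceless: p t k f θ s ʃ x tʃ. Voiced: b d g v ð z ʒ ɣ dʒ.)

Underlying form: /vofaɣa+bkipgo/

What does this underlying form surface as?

/b/ before /k/ (voiceless) → [p]
/p/ before /g/ (voiced) → [b]

[vofaɣa+pkibgo]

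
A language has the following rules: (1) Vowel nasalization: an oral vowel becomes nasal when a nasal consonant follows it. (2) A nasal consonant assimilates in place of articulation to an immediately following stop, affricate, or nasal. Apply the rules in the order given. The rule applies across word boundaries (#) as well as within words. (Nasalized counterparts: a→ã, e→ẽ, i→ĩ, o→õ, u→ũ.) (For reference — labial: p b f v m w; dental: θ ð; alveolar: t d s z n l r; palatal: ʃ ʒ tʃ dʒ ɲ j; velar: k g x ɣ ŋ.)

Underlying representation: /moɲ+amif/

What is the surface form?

Rule 1: /o/ before nasal /ɲ/ → [õ]
Rule 1: /a/ before nasal /m/ → [ã]
After rule 1: mõɲ+ãmif
Rule 2: no segment meets the rule's conditions; no change.

[mõɲ+ãmif]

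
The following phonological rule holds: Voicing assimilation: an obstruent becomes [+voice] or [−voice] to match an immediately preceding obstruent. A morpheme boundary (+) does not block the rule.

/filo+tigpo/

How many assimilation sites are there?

/p/ after /g/ (voiced) → [b]
1 segment changes.

1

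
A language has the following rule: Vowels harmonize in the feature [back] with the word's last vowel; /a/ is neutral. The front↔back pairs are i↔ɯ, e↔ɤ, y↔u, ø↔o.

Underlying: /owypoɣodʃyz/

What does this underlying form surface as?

/o/ harmonizes with /y/ ([-back]) → [ø]
/o/ harmonizes with /y/ ([-back]) → [ø]
/o/ harmonizes with /y/ ([-back]) → [ø]

[øwypøɣødʃyz]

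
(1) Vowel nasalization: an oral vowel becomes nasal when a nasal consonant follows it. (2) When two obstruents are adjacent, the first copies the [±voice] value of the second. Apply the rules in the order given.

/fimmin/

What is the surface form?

Rule 1: /i/ before nasal /m/ → [ĩ]
Rule 1: /i/ before nasal /n/ → [ĩ]
After rule 1: fĩmmĩn
Rule 2: no segment meets the rule's conditions; no change.

[fĩmmĩn]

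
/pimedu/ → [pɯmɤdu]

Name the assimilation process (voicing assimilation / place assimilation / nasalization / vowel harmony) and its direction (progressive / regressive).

vowel harmony, regressive

/i/→[ɯ] /e/→[ɤ].
Vowels agree with the last vowel, so the harmony is regressive.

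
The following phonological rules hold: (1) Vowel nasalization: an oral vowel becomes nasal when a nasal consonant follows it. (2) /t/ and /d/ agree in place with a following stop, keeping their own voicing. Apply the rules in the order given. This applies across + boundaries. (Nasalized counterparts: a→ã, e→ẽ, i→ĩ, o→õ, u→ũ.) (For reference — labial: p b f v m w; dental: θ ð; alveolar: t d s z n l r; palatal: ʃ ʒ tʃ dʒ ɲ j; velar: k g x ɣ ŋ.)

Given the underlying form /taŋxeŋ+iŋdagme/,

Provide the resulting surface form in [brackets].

Rule 1: /a/ before nasal /ŋ/ → [ã]
Rule 1: /e/ before nasal /ŋ/ → [ẽ]
Rule 1: /i/ before nasal /ŋ/ → [ĩ]
After rule 1: tãŋxẽŋ+ĩŋdagme
Rule 2: no segment meets the rule's conditions; no change.

[tãŋxẽŋ+ĩŋdagme]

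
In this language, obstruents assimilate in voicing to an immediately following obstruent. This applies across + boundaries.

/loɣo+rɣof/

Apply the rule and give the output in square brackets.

no segment meets the rule's conditions; no change.

[loɣo+rɣof]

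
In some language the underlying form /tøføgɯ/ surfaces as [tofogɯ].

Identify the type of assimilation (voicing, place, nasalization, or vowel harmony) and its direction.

/ø/→[o] /ø/→[o].
Vowels agree with the last vowel, so the harmony is regressive.

vowel harmony, regressive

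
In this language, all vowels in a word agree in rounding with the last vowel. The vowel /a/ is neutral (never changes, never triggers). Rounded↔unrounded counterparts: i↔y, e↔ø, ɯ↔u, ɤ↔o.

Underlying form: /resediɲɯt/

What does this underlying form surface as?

no segment meets the rule's conditions; no change.

[resediɲɯt]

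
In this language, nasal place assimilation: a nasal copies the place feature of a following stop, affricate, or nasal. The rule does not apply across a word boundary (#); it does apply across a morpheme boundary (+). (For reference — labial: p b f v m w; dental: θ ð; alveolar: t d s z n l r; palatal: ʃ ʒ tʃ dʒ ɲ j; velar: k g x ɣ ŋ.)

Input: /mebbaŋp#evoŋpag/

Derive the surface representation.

[mebbamp#evompag]

/ŋ/ before /p/ (labial) → [m]
/ŋ/ before /p/ (labial) → [m]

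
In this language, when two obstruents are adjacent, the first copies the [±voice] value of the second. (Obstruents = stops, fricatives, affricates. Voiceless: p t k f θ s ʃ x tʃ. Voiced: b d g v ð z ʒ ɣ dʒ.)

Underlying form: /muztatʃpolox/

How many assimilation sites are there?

1

/z/ before /t/ (voiceless) → [s]
1 segment changes.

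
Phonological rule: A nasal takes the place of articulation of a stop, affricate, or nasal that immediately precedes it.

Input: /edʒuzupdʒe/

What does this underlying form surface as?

[edʒuzupdʒe]

no segment meets the rule's conditions; no change.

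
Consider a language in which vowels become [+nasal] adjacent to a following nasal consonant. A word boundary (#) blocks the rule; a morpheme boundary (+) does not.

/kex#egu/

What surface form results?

[kex#egu]

no segment meets the rule's conditions; no change.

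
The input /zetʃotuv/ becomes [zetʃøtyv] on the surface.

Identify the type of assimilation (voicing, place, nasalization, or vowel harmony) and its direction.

/o/→[ø] /u/→[y].
Vowels agree with the first vowel, so the harmony is progressive.

vowel harmony, progressive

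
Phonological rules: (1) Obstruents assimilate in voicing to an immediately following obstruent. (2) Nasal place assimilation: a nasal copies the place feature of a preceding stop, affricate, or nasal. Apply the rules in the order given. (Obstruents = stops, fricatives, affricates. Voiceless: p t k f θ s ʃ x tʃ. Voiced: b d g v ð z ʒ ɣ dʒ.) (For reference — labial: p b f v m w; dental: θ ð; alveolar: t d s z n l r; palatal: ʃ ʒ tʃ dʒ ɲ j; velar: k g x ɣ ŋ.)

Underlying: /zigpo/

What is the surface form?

Rule 1: /g/ before /p/ (voiceless) → [k]
After rule 1: zikpo
Rule 2: no segment meets the rule's conditions; no change.

[zikpo]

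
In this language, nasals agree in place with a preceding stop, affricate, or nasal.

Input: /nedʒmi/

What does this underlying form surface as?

[nedʒɲi]

/m/ after /dʒ/ (palatal) → [ɲ]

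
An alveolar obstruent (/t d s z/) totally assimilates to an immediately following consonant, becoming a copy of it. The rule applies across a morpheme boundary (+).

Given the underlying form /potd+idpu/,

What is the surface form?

[podd+ippu]

/t/ before /d/ → [d] (total assimilation)
/d/ before /p/ → [p] (total assimilation)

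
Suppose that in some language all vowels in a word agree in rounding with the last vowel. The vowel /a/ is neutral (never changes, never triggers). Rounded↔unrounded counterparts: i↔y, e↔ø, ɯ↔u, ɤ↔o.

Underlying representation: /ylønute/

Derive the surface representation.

[ilenɯte]

/y/ harmonizes with /e/ ([-round]) → [i]
/ø/ harmonizes with /e/ ([-round]) → [e]
/u/ harmonizes with /e/ ([-round]) → [ɯ]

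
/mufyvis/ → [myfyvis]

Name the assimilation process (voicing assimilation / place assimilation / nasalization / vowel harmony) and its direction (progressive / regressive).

vowel harmony, regressive

/u/→[y].
Vowels agree with the last vowel, so the harmony is regressive.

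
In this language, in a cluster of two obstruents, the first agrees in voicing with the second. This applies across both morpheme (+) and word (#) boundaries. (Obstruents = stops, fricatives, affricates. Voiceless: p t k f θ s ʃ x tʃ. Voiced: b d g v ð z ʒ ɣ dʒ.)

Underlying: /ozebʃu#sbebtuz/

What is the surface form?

/b/ before /ʃ/ (voiceless) → [p]
/s/ before /b/ (voiced) → [z]
/b/ before /t/ (voiceless) → [p]

[ozepʃu#zbeptuz]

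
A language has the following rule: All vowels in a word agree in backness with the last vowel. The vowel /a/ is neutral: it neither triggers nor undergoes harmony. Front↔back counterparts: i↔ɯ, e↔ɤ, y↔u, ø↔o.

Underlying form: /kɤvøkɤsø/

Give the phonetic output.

/ɤ/ harmonizes with /ø/ ([-back]) → [e]
/ɤ/ harmonizes with /ø/ ([-back]) → [e]

[kevøkesø]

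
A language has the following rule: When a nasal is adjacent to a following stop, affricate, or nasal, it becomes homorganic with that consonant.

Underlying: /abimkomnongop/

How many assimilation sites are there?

/m/ before /k/ (velar) → [ŋ]
/m/ before /n/ (alveolar) → [n]
/n/ before /g/ (velar) → [ŋ]
3 segments change.

3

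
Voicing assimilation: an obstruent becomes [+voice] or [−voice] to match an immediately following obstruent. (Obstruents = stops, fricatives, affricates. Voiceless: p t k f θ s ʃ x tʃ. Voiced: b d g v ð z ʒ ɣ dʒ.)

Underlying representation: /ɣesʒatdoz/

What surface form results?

/s/ before /ʒ/ (voiced) → [z]
/t/ before /d/ (voiced) → [d]

[ɣezʒaddoz]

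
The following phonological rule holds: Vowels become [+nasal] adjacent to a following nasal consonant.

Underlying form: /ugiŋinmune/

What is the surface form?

/i/ before nasal /ŋ/ → [ĩ]
/i/ before nasal /n/ → [ĩ]
/u/ before nasal /n/ → [ũ]

[ugĩŋĩnmũne]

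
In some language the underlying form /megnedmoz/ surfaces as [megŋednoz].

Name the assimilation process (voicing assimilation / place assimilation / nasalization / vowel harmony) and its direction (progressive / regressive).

/n/→[ŋ] /m/→[n].
Each target copies a feature from the preceding segment, so the direction is progressive.

place assimilation, progressive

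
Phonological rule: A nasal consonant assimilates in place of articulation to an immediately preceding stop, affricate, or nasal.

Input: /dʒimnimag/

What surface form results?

[dʒimmimag]

/n/ after /m/ (labial) → [m]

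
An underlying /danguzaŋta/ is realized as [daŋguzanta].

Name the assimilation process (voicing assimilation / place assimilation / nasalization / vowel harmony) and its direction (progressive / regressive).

/n/→[ŋ] /ŋ/→[n].
Each target copies a feature from the following segment, so the direction is regressive.

place assimilation, regressive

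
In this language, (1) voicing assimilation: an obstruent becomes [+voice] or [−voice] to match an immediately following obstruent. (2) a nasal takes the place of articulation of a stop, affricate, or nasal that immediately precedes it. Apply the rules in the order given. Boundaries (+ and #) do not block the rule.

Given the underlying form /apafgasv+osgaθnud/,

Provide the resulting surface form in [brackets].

Rule 1: /f/ before /g/ (voiced) → [v]
Rule 1: /s/ before /v/ (voiced) → [z]
Rule 1: /s/ before /g/ (voiced) → [z]
After rule 1: apavgazv+ozgaθnud
Rule 2: no segment meets the rule's conditions; no change.

[apavgazv+ozgaθnud]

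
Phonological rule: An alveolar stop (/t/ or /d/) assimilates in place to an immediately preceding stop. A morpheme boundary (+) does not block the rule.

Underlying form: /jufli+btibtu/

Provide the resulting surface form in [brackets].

/t/ after /b/ (labial) → [p]
/t/ after /b/ (labial) → [p]

[jufli+bpibpu]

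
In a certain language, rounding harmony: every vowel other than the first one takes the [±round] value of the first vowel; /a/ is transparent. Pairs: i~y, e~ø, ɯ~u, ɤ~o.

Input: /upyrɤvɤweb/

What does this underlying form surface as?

/ɤ/ harmonizes with /u/ ([+round]) → [o]
/ɤ/ harmonizes with /u/ ([+round]) → [o]
/e/ harmonizes with /u/ ([+round]) → [ø]

[upyrovowøb]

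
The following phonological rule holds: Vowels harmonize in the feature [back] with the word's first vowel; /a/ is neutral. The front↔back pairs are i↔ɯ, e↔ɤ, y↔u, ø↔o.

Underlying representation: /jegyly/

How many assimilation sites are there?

0

No segment meets the rule's conditions.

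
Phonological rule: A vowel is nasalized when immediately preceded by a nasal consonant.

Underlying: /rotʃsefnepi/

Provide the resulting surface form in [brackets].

[rotʃsefnẽpi]

/e/ after nasal /n/ → [ẽ]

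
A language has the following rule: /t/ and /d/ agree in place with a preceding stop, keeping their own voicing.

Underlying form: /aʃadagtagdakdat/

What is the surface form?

[aʃadagkaggakgat]

/t/ after /g/ (velar) → [k]
/d/ after /g/ (velar) → [g]
/d/ after /k/ (velar) → [g]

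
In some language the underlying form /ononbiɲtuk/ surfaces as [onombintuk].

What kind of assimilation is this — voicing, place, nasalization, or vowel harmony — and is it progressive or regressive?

/n/→[m] /ɲ/→[n].
Each target copies a feature from the following segment, so the direction is regressive.

place assimilation, regressive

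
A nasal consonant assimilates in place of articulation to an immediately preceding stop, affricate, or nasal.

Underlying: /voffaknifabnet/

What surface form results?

[voffakŋifabmet]

/n/ after /k/ (velar) → [ŋ]
/n/ after /b/ (labial) → [m]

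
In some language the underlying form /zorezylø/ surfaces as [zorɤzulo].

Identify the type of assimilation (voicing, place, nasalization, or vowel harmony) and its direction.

/e/→[ɤ] /y/→[u] /ø/→[o].
Vowels agree with the first vowel, so the harmony is progressive.

vowel harmony, progressive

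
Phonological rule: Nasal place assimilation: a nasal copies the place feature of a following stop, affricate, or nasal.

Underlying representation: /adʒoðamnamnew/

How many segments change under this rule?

2

/m/ before /n/ (alveolar) → [n]
/m/ before /n/ (alveolar) → [n]
2 segments change.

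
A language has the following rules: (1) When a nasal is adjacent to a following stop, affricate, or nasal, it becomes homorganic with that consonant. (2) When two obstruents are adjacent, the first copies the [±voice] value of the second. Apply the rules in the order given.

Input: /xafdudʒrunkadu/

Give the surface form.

Rule 1: /n/ before /k/ (velar) → [ŋ]
After rule 1: xafdudʒruŋkadu
Rule 2: /f/ before /d/ (voiced) → [v]

[xavdudʒruŋkadu]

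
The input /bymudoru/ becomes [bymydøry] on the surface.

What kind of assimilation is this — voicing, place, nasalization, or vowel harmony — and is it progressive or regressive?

/u/→[y] /o/→[ø] /u/→[y].
Vowels agree with the first vowel, so the harmony is progressive.

vowel harmony, progressive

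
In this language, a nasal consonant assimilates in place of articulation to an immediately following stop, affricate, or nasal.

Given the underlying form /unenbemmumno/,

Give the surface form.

/n/ before /b/ (labial) → [m]
/m/ before /n/ (alveolar) → [n]

[unembemmunno]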